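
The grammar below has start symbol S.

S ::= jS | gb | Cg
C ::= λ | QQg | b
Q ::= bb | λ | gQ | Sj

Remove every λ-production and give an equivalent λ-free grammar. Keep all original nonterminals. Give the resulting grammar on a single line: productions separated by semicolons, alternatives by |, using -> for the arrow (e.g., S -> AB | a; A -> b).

S -> g | Cg | gb | jS; C -> b | g | Qg | QQg; Q -> g | Sj | bb | gQ

Nullable set: {C, Q}.
S -> Cg: C nullable, giving Cg | g.
Drop C -> λ.
C -> QQg: Q, Q nullable, giving QQg | Qg | g.
Drop Q -> λ.
Q -> gQ: Q nullable, giving g | gQ.
Unchanged (no nullable symbols): S -> gb; S -> jS; C -> b; Q -> Sj; Q -> bb.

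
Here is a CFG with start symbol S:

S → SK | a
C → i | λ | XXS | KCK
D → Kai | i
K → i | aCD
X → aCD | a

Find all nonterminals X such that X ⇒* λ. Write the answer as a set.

Directly nullable (have an ε-rule): {C}.
Not nullable: D, K, S, X — each has a terminal in every rule's right-hand side or depends on a non-nullable symbol.

{C}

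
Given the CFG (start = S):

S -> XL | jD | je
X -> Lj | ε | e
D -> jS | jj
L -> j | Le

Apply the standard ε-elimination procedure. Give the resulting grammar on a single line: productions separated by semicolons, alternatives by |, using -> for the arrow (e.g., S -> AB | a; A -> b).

Nullable set: {X}.
S -> XL: X nullable, giving L | XL.
Drop X -> ε.
Unchanged (no nullable symbols): S -> jD; S -> je; D -> jS; D -> jj; L -> Le; L -> j; X -> Lj; X -> e.

S -> L | XL | jD | je; D -> jS | jj; L -> j | Le; X -> e | Lj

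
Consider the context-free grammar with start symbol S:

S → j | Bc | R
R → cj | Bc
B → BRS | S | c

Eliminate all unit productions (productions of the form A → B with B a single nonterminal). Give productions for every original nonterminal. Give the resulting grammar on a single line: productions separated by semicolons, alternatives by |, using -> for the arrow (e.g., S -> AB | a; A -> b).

S -> j | Bc | cj; B -> c | j | Bc | cj | BRS; R -> Bc | cj

Unit productions: B->S, S->R.
Unit pairs (A ⇒* B via units): (B,R), (B,S), (S,R).
S: inherits non-unit rules of {R, S} → Bc | cj | j.
B: inherits non-unit rules of {B, R, S} → BRS | Bc | c | cj | j.
R: inherits non-unit rules of {R} → Bc | cj.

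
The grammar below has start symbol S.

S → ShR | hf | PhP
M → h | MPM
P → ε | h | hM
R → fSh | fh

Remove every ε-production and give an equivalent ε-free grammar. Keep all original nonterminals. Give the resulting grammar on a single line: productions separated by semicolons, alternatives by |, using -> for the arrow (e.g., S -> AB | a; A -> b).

S -> h | Ph | hP | hf | PhP | ShR; M -> h | MM | MPM; P -> h | hM; R -> fh | fSh

Nullable set: {P}.
S -> PhP: P, P nullable, giving Ph | PhP | h | hP.
M -> MPM: P nullable, giving MM | MPM.
Drop P -> ε.
Unchanged (no nullable symbols): S -> ShR; S -> hf; M -> h; P -> h; P -> hM; R -> fSh; R -> fh.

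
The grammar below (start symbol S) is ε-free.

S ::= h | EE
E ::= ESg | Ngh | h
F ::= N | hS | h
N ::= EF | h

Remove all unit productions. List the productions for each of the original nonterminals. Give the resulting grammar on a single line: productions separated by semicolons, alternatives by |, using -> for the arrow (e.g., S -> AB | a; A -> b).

Unit productions: F->N.
Unit pairs (A ⇒* B via units): (F,N).
S: inherits non-unit rules of {S} → EE | h.
E: inherits non-unit rules of {E} → ESg | Ngh | h.
F: inherits non-unit rules of {F, N} → EF | h | hS.
N: inherits non-unit rules of {N} → EF | h.

S -> h | EE; E -> h | ESg | Ngh; F -> h | EF | hS; N -> h | EF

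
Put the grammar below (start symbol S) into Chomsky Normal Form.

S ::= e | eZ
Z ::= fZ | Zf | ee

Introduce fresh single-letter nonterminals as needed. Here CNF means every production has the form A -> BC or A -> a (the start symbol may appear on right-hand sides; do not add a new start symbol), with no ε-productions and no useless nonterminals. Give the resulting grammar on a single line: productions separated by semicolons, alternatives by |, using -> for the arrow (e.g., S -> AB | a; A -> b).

S -> e | AZ; A -> e; B -> f; Z -> AA | BZ | ZB

No ε-productions.
No unit productions to eliminate.
TERM: introduce A -> e, B -> f and substitute in every rule of length ≥2.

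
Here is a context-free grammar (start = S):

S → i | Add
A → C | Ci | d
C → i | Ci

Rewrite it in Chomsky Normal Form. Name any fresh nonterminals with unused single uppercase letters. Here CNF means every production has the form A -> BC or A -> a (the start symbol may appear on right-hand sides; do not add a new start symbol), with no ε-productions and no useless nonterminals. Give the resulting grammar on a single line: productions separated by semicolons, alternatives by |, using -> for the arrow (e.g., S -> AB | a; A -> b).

No ε-productions.
After unit-elimination: S -> i | Add; A -> d | i | Ci; C -> i | Ci.
TERM: introduce D -> d, B -> i and substitute in every rule of length ≥2.
BIN: S -> ADD becomes S -> AE, E -> DD.

S -> i | AE; A -> d | i | CB; B -> i; C -> i | CB; D -> d; E -> DD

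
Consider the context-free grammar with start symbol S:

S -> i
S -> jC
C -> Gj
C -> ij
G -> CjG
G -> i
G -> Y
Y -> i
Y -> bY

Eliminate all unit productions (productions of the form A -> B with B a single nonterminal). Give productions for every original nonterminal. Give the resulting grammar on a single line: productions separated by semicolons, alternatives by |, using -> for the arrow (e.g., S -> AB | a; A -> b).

Unit productions: G->Y.
Unit pairs (A ⇒* B via units): (G,Y).
S: inherits non-unit rules of {S} → i | jC.
C: inherits non-unit rules of {C} → Gj | ij.
G: inherits non-unit rules of {G, Y} → CjG | bY | i.
Y: inherits non-unit rules of {Y} → bY | i.

S -> i | jC; C -> Gj | ij; G -> i | bY | CjG; Y -> i | bY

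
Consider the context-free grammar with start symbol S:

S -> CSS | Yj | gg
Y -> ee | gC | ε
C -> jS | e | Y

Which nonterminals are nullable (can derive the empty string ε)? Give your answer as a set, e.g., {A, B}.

{C, Y}

Directly nullable (have an ε-rule): {Y}.
C is nullable via C -> Y (every symbol on the right is already known nullable).
Not nullable: S — each has a terminal in every rule's right-hand side or depends on a non-nullable symbol.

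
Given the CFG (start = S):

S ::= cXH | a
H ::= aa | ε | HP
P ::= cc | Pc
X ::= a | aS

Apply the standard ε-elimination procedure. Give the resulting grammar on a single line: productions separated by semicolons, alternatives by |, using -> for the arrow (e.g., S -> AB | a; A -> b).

Nullable set: {H}.
S -> cXH: H nullable, giving cX | cXH.
Drop H -> ε.
H -> HP: H nullable, giving HP | P.
Unchanged (no nullable symbols): S -> a; H -> aa; P -> Pc; P -> cc; X -> a; X -> aS.

S -> a | cX | cXH; H -> P | HP | aa; P -> Pc | cc; X -> a | aS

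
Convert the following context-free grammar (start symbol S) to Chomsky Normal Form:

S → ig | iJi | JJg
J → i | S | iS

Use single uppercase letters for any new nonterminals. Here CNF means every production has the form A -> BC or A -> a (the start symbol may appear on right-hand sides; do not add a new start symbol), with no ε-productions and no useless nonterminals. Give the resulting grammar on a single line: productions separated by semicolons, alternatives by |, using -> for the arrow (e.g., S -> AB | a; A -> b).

No ε-productions.
After unit-elimination: S -> ig | JJg | iJi; J -> i | iS | ig | JJg | iJi.
TERM: introduce A -> g, B -> i and substitute in every rule of length ≥2.
BIN: J -> BJB becomes J -> BC, C -> JB; J -> JJA becomes J -> JD, D -> JA; S -> BJB becomes S -> BE, E -> JB; S -> JJA becomes S -> JF, F -> JA.

S -> BA | BE | JF; A -> g; B -> i; C -> JB; D -> JA; E -> JB; F -> JA; J -> i | BA | BC | BS | JD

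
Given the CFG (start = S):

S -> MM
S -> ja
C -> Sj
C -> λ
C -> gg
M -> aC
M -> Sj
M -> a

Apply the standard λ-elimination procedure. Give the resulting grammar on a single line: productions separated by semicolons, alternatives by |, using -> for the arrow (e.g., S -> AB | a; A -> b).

Nullable set: {C}.
Drop C -> λ.
M -> aC: C nullable, giving a | aC.
Unchanged (no nullable symbols): S -> MM; S -> ja; C -> Sj; C -> gg; M -> Sj; M -> a.

S -> MM | ja; C -> Sj | gg; M -> a | Sj | aC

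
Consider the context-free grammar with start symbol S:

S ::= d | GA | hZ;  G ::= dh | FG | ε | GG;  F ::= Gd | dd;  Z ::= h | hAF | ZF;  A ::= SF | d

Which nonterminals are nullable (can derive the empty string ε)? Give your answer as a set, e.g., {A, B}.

Directly nullable (have an ε-rule): {G}.
Not nullable: A, F, S, Z — each has a terminal in every rule's right-hand side or depends on a non-nullable symbol.

{G}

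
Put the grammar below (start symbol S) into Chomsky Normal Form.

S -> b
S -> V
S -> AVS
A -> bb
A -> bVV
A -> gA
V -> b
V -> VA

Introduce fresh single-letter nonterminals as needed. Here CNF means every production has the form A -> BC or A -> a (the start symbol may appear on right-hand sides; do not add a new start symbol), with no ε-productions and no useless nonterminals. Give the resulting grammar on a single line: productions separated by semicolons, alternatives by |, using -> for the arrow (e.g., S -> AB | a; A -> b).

No ε-productions.
After unit-elimination: S -> b | VA | AVS; A -> bb | gA | bVV; V -> b | VA.
TERM: introduce B -> b, C -> g and substitute in every rule of length ≥2.
BIN: A -> BVV becomes A -> BD, D -> VV; S -> AVS becomes S -> AE, E -> VS.

S -> b | AE | VA; A -> BB | BD | CA; B -> b; C -> g; D -> VV; E -> VS; V -> b | VA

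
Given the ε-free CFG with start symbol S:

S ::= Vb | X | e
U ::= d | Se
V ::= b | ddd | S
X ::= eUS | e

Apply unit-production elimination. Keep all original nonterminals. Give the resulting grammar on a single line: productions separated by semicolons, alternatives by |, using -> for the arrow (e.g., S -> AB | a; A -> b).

Unit productions: S->X, V->S.
Unit pairs (A ⇒* B via units): (S,X), (V,S), (V,X).
S: inherits non-unit rules of {S, X} → Vb | e | eUS.
U: inherits non-unit rules of {U} → Se | d.
V: inherits non-unit rules of {S, V, X} → Vb | b | ddd | e | eUS.
X: inherits non-unit rules of {X} → e | eUS.

S -> e | Vb | eUS; U -> d | Se; V -> b | e | Vb | ddd | eUS; X -> e | eUS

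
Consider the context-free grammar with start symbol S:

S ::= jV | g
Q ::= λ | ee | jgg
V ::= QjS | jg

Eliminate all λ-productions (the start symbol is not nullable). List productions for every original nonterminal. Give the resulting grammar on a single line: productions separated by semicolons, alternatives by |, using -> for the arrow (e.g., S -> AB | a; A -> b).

S -> g | jV; Q -> ee | jgg; V -> jS | jg | QjS

Nullable set: {Q}.
Drop Q -> λ.
V -> QjS: Q nullable, giving QjS | jS.
Unchanged (no nullable symbols): S -> g; S -> jV; Q -> ee; Q -> jgg; V -> jg.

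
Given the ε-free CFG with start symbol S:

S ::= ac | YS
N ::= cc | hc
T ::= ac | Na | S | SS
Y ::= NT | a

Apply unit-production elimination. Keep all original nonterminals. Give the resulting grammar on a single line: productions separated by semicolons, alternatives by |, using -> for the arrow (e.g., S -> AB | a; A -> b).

Unit productions: T->S.
Unit pairs (A ⇒* B via units): (T,S).
S: inherits non-unit rules of {S} → YS | ac.
N: inherits non-unit rules of {N} → cc | hc.
T: inherits non-unit rules of {S, T} → Na | SS | YS | ac.
Y: inherits non-unit rules of {Y} → NT | a.

S -> YS | ac; N -> cc | hc; T -> Na | SS | YS | ac; Y -> a | NT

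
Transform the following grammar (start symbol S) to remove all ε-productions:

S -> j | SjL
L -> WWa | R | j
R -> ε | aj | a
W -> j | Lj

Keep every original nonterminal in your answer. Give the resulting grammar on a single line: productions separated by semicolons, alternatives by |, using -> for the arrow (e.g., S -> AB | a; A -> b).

Nullable set: {L, R}.
S -> SjL: L nullable, giving Sj | SjL.
L -> R: R nullable, giving R.
Drop R -> ε.
W -> Lj: L nullable, giving Lj | j.
Unchanged (no nullable symbols): S -> j; L -> WWa; L -> j; R -> a; R -> aj; W -> j.

S -> j | Sj | SjL; L -> R | j | WWa; R -> a | aj; W -> j | Lj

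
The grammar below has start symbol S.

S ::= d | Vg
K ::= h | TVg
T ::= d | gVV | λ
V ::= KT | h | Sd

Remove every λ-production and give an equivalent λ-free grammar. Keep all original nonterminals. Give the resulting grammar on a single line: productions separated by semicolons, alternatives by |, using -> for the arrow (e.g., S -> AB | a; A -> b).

S -> d | Vg; K -> h | Vg | TVg; T -> d | gVV; V -> K | h | KT | Sd

Nullable set: {T}.
K -> TVg: T nullable, giving TVg | Vg.
Drop T -> λ.
V -> KT: T nullable, giving K | KT.
Unchanged (no nullable symbols): S -> Vg; S -> d; K -> h; T -> d; T -> gVV; V -> Sd; V -> h.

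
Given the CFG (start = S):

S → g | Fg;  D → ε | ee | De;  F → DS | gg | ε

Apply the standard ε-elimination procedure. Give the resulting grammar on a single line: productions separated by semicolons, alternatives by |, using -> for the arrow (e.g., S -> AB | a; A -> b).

Nullable set: {D, F}.
S -> Fg: F nullable, giving Fg | g.
Drop D -> ε.
D -> De: D nullable, giving De | e.
Drop F -> ε.
F -> DS: D nullable, giving DS | S.
Unchanged (no nullable symbols): S -> g; D -> ee; F -> gg.

S -> g | Fg; D -> e | De | ee; F -> S | DS | gg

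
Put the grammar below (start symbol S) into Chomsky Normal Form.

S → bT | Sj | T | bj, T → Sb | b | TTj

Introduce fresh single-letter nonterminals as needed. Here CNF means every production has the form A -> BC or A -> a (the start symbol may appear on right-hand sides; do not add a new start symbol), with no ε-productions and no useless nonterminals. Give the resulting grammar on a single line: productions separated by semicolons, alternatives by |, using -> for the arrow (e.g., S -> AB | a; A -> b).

No ε-productions.
After unit-elimination: S -> b | Sb | Sj | bT | bj | TTj; T -> b | Sb | TTj.
TERM: introduce A -> b, B -> j and substitute in every rule of length ≥2.
BIN: S -> TTB becomes S -> TC, C -> TB; T -> TTB becomes T -> TD, D -> TB.

S -> b | AB | AT | SA | SB | TC; A -> b; B -> j; C -> TB; D -> TB; T -> b | SA | TD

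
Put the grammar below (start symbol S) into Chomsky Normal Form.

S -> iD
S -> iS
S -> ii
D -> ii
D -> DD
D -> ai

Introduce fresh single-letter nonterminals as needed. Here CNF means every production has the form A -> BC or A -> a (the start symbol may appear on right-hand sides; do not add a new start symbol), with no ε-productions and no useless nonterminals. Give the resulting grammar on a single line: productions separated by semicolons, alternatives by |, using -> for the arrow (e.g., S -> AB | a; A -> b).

No ε-productions.
No unit productions to eliminate.
TERM: introduce A -> a, B -> i and substitute in every rule of length ≥2.

S -> BB | BD | BS; A -> a; B -> i; D -> AB | BB | DD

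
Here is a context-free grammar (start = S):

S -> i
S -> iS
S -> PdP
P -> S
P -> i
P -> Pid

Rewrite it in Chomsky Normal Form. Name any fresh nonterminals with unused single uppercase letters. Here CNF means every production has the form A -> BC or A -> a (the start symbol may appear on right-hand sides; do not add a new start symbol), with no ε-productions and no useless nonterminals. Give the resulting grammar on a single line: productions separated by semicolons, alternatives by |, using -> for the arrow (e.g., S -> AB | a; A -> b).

No ε-productions.
After unit-elimination: S -> i | iS | PdP; P -> i | iS | PdP | Pid.
TERM: introduce A -> d, B -> i and substitute in every rule of length ≥2.
BIN: P -> PAP becomes P -> PC, C -> AP; P -> PBA becomes P -> PD, D -> BA; S -> PAP becomes S -> PE, E -> AP.

S -> i | BS | PE; A -> d; B -> i; C -> AP; D -> BA; E -> AP; P -> i | BS | PC | PD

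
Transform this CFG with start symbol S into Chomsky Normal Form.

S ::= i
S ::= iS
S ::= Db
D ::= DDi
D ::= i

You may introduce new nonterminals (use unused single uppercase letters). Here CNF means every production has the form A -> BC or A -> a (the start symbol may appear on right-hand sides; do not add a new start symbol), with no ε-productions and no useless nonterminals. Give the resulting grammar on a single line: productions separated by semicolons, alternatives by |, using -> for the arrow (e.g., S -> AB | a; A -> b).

S -> i | AS | DB; A -> i; B -> b; C -> DA; D -> i | DC

No ε-productions.
No unit productions to eliminate.
TERM: introduce B -> b, A -> i and substitute in every rule of length ≥2.
BIN: D -> DDA becomes D -> DC, C -> DA.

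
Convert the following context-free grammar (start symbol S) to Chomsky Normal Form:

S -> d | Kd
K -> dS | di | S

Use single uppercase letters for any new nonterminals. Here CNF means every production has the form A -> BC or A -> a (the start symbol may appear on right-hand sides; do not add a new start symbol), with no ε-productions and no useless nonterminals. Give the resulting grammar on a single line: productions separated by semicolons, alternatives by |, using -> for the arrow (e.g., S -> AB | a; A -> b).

No ε-productions.
After unit-elimination: S -> d | Kd; K -> d | Kd | dS | di.
TERM: introduce A -> d, B -> i and substitute in every rule of length ≥2.

S -> d | KA; A -> d; B -> i; K -> d | AB | AS | KA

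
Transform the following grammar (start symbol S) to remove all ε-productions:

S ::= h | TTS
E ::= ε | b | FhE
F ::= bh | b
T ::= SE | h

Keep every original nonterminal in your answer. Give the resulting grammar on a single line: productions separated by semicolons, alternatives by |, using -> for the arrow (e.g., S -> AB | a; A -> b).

Nullable set: {E}.
Drop E -> ε.
E -> FhE: E nullable, giving Fh | FhE.
T -> SE: E nullable, giving S | SE.
Unchanged (no nullable symbols): S -> TTS; S -> h; E -> b; F -> b; F -> bh; T -> h.

S -> h | TTS; E -> b | Fh | FhE; F -> b | bh; T -> S | h | SE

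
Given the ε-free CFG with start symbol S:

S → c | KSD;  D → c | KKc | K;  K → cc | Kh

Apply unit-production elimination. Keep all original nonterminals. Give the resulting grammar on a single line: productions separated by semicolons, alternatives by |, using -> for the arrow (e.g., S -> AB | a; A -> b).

S -> c | KSD; D -> c | Kh | cc | KKc; K -> Kh | cc

Unit productions: D->K.
Unit pairs (A ⇒* B via units): (D,K).
S: inherits non-unit rules of {S} → KSD | c.
D: inherits non-unit rules of {D, K} → KKc | Kh | c | cc.
K: inherits non-unit rules of {K} → Kh | cc.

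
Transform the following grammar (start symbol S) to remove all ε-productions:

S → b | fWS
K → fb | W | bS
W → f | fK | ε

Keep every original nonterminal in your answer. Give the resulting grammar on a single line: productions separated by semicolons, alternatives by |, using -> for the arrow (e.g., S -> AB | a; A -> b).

Nullable set: {K, W}.
S -> fWS: W nullable, giving fS | fWS.
K -> W: W nullable, giving W.
Drop W -> ε.
W -> fK: K nullable, giving f | fK.
Unchanged (no nullable symbols): S -> b; K -> bS; K -> fb; W -> f.

S -> b | fS | fWS; K -> W | bS | fb; W -> f | fK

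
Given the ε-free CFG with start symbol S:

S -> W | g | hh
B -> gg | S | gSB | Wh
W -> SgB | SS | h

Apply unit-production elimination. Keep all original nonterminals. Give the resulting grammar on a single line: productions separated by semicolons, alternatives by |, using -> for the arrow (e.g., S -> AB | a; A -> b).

Unit productions: B->S, S->W.
Unit pairs (A ⇒* B via units): (B,S), (B,W), (S,W).
S: inherits non-unit rules of {S, W} → SS | SgB | g | h | hh.
B: inherits non-unit rules of {B, S, W} → SS | SgB | Wh | g | gSB | gg | h | hh.
W: inherits non-unit rules of {W} → SS | SgB | h.

S -> g | h | SS | hh | SgB; B -> g | h | SS | Wh | gg | hh | SgB | gSB; W -> h | SS | SgB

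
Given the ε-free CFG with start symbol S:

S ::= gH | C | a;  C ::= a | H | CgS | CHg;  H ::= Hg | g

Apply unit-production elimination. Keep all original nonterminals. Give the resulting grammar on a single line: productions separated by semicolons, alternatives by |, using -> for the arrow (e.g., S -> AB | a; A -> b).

S -> a | g | Hg | gH | CHg | CgS; C -> a | g | Hg | CHg | CgS; H -> g | Hg

Unit productions: C->H, S->C.
Unit pairs (A ⇒* B via units): (C,H), (S,C), (S,H).
S: inherits non-unit rules of {C, H, S} → CHg | CgS | Hg | a | g | gH.
C: inherits non-unit rules of {C, H} → CHg | CgS | Hg | a | g.
H: inherits non-unit rules of {H} → Hg | g.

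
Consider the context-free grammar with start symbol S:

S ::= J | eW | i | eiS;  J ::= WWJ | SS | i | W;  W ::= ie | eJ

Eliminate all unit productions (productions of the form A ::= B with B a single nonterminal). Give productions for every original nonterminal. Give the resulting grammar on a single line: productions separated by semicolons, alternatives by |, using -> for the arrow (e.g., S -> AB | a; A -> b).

S -> i | SS | eJ | eW | ie | WWJ | eiS; J -> i | SS | eJ | ie | WWJ; W -> eJ | ie

Unit productions: J->W, S->J.
Unit pairs (A ⇒* B via units): (J,W), (S,J), (S,W).
S: inherits non-unit rules of {J, S, W} → SS | WWJ | eJ | eW | eiS | i | ie.
J: inherits non-unit rules of {J, W} → SS | WWJ | eJ | i | ie.
W: inherits non-unit rules of {W} → eJ | ie.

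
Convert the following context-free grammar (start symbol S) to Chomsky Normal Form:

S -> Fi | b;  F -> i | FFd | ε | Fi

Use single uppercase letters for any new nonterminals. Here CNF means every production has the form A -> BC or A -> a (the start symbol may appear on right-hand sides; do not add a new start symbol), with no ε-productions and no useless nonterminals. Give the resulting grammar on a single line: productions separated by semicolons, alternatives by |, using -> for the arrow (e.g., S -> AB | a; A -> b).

Nullable: {F}; after ε-elimination: S -> b | i | Fi; F -> d | i | Fd | Fi | FFd.
No unit productions to eliminate.
TERM: introduce A -> d, B -> i and substitute in every rule of length ≥2.
BIN: F -> FFA becomes F -> FC, C -> FA.

S -> b | i | FB; A -> d; B -> i; C -> FA; F -> d | i | FA | FB | FC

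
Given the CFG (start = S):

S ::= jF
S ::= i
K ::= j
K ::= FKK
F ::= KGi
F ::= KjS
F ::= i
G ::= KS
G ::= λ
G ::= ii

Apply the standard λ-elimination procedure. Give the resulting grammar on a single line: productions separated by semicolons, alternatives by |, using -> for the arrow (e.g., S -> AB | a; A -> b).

Nullable set: {G}.
F -> KGi: G nullable, giving KGi | Ki.
Drop G -> λ.
Unchanged (no nullable symbols): S -> i; S -> jF; F -> KjS; F -> i; G -> KS; G -> ii; K -> FKK; K -> j.

S -> i | jF; F -> i | Ki | KGi | KjS; G -> KS | ii; K -> j | FKK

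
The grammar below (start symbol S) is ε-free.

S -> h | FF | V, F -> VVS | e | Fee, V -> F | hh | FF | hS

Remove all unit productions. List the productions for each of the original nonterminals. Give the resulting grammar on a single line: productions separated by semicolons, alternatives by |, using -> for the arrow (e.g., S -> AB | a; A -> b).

Unit productions: S->V, V->F.
Unit pairs (A ⇒* B via units): (S,F), (S,V), (V,F).
S: inherits non-unit rules of {F, S, V} → FF | Fee | VVS | e | h | hS | hh.
F: inherits non-unit rules of {F} → Fee | VVS | e.
V: inherits non-unit rules of {F, V} → FF | Fee | VVS | e | hS | hh.

S -> e | h | FF | hS | hh | Fee | VVS; F -> e | Fee | VVS; V -> e | FF | hS | hh | Fee | VVS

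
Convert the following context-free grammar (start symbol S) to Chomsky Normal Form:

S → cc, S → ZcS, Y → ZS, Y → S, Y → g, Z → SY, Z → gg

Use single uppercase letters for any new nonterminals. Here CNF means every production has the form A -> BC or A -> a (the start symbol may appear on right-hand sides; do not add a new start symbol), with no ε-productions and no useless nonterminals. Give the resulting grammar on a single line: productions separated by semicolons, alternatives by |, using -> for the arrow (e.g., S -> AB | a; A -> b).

No ε-productions.
After unit-elimination: S -> cc | ZcS; Y -> g | ZS | cc | ZcS; Z -> SY | gg.
TERM: introduce A -> c, B -> g and substitute in every rule of length ≥2.
BIN: S -> ZAS becomes S -> ZC, C -> AS; Y -> ZAS becomes Y -> ZD, D -> AS.

S -> AA | ZC; A -> c; B -> g; C -> AS; D -> AS; Y -> g | AA | ZD | ZS; Z -> BB | SY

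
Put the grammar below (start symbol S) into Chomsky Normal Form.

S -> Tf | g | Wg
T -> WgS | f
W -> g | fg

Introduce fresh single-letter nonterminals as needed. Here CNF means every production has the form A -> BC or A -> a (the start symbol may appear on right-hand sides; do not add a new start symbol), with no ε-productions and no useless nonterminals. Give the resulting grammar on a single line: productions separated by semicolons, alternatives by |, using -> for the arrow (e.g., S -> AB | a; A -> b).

No ε-productions.
No unit productions to eliminate.
TERM: introduce A -> f, B -> g and substitute in every rule of length ≥2.
BIN: T -> WBS becomes T -> WC, C -> BS.

S -> g | TA | WB; A -> f; B -> g; C -> BS; T -> f | WC; W -> g | AB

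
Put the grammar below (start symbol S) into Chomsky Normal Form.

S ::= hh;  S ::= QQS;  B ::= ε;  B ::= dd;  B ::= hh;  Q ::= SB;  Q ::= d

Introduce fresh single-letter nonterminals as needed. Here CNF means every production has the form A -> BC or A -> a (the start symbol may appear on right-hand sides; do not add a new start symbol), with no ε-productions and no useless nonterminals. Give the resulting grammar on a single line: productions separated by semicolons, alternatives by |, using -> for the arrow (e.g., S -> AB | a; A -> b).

Nullable: {B}; after ε-elimination: S -> hh | QQS; B -> dd | hh; Q -> S | d | SB.
After unit-elimination: S -> hh | QQS; B -> dd | hh; Q -> d | SB | hh | QQS.
TERM: introduce A -> d, C -> h and substitute in every rule of length ≥2.
BIN: Q -> QQS becomes Q -> QD, D -> QS; S -> QQS becomes S -> QE, E -> QS.

S -> CC | QE; A -> d; B -> AA | CC; C -> h; D -> QS; E -> QS; Q -> d | CC | QD | SB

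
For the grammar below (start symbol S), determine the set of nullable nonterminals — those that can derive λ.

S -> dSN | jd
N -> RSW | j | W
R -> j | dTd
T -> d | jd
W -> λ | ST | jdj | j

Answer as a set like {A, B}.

{N, W}

Directly nullable (have an ε-rule): {W}.
N is nullable via N -> W (every symbol on the right is already known nullable).
Not nullable: R, S, T — each has a terminal in every rule's right-hand side or depends on a non-nullable symbol.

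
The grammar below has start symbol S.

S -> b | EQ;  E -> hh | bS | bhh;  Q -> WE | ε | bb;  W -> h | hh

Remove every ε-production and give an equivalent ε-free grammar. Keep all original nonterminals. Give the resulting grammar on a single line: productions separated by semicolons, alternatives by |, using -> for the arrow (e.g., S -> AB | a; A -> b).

S -> E | b | EQ; E -> bS | hh | bhh; Q -> WE | bb; W -> h | hh

Nullable set: {Q}.
S -> EQ: Q nullable, giving E | EQ.
Drop Q -> ε.
Unchanged (no nullable symbols): S -> b; E -> bS; E -> bhh; E -> hh; Q -> WE; Q -> bb; W -> h; W -> hh.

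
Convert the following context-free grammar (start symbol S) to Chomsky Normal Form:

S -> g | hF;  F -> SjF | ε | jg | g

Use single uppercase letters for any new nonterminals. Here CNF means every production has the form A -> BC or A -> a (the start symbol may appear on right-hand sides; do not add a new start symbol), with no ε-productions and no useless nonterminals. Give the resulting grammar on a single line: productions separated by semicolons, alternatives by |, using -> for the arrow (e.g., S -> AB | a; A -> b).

S -> g | h | CF; A -> j; B -> g; C -> h; D -> AF; F -> g | AB | SA | SD

Nullable: {F}; after ε-elimination: S -> g | h | hF; F -> g | Sj | jg | SjF.
No unit productions to eliminate.
TERM: introduce B -> g, C -> h, A -> j and substitute in every rule of length ≥2.
BIN: F -> SAF becomes F -> SD, D -> AF.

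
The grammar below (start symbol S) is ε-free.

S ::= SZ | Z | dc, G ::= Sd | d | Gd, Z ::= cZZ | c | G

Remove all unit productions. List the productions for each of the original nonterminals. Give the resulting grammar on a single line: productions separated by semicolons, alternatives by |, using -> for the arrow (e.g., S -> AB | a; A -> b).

S -> c | d | Gd | SZ | Sd | dc | cZZ; G -> d | Gd | Sd; Z -> c | d | Gd | Sd | cZZ

Unit productions: S->Z, Z->G.
Unit pairs (A ⇒* B via units): (S,G), (S,Z), (Z,G).
S: inherits non-unit rules of {G, S, Z} → Gd | SZ | Sd | c | cZZ | d | dc.
G: inherits non-unit rules of {G} → Gd | Sd | d.
Z: inherits non-unit rules of {G, Z} → Gd | Sd | c | cZZ | d.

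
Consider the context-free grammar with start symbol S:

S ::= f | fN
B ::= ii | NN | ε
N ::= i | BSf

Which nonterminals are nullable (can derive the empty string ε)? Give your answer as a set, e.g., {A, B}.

{B}

Directly nullable (have an ε-rule): {B}.
Not nullable: N, S — each has a terminal in every rule's right-hand side or depends on a non-nullable symbol.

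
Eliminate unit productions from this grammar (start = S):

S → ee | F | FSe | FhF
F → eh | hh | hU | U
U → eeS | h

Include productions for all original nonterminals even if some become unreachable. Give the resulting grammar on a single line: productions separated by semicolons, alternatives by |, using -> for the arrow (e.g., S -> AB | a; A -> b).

Unit productions: F->U, S->F.
Unit pairs (A ⇒* B via units): (F,U), (S,F), (S,U).
S: inherits non-unit rules of {F, S, U} → FSe | FhF | ee | eeS | eh | h | hU | hh.
F: inherits non-unit rules of {F, U} → eeS | eh | h | hU | hh.
U: inherits non-unit rules of {U} → eeS | h.

S -> h | ee | eh | hU | hh | FSe | FhF | eeS; F -> h | eh | hU | hh | eeS; U -> h | eeS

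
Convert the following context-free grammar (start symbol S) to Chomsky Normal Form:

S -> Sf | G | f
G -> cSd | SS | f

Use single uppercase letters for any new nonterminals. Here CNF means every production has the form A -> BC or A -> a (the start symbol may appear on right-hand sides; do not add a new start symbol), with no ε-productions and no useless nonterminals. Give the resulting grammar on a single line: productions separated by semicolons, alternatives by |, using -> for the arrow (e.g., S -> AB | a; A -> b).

No ε-productions.
After unit-elimination: S -> f | SS | Sf | cSd; G -> f | SS | cSd.
TERM: introduce A -> c, B -> d, C -> f and substitute in every rule of length ≥2.
BIN: G -> ASB becomes G -> AD, D -> SB; S -> ASB becomes S -> AE, E -> SB.
Drop unreachable/unproductive: G.

S -> f | AE | SC | SS; A -> c; B -> d; C -> f; E -> SB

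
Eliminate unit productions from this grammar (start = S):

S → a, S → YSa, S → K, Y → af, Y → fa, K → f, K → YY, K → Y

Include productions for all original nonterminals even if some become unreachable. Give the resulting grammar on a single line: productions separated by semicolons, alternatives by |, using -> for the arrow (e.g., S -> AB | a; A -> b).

S -> a | f | YY | af | fa | YSa; K -> f | YY | af | fa; Y -> af | fa

Unit productions: K->Y, S->K.
Unit pairs (A ⇒* B via units): (K,Y), (S,K), (S,Y).
S: inherits non-unit rules of {K, S, Y} → YSa | YY | a | af | f | fa.
K: inherits non-unit rules of {K, Y} → YY | af | f | fa.
Y: inherits non-unit rules of {Y} → af | fa.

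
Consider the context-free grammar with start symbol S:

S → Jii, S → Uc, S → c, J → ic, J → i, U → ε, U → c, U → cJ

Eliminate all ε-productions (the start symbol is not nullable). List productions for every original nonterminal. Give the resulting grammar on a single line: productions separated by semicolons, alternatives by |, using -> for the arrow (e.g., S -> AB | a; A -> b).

Nullable set: {U}.
S -> Uc: U nullable, giving Uc | c.
Drop U -> ε.
Unchanged (no nullable symbols): S -> Jii; S -> c; J -> i; J -> ic; U -> c; U -> cJ.

S -> c | Uc | Jii; J -> i | ic; U -> c | cJ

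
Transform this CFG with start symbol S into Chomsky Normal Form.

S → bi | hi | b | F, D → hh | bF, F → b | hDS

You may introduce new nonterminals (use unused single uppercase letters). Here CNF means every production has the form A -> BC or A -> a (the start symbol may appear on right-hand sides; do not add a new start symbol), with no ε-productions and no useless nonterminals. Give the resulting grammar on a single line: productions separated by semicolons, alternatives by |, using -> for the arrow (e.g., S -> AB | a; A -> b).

No ε-productions.
After unit-elimination: S -> b | bi | hi | hDS; D -> bF | hh; F -> b | hDS.
TERM: introduce A -> b, B -> h, C -> i and substitute in every rule of length ≥2.
BIN: F -> BDS becomes F -> BE, E -> DS; S -> BDS becomes S -> BG, G -> DS.

S -> b | AC | BC | BG; A -> b; B -> h; C -> i; D -> AF | BB; E -> DS; F -> b | BE; G -> DS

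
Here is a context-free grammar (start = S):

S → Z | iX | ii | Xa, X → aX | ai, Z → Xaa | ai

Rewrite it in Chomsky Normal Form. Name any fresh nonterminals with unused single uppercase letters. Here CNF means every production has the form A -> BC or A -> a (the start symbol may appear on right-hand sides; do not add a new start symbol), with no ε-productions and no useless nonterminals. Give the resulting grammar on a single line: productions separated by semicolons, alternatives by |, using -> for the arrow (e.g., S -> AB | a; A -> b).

No ε-productions.
After unit-elimination: S -> Xa | ai | iX | ii | Xaa; X -> aX | ai; Z -> ai | Xaa.
TERM: introduce A -> a, B -> i and substitute in every rule of length ≥2.
BIN: S -> XAA becomes S -> XC, C -> AA; Z -> XAA becomes Z -> XD, D -> AA.
Drop unreachable/unproductive: Z.

S -> AB | BB | BX | XA | XC; A -> a; B -> i; C -> AA; X -> AB | AX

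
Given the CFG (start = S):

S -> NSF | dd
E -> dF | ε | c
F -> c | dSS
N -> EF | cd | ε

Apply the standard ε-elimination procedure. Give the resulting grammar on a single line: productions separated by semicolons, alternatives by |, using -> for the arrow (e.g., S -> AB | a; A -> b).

S -> SF | dd | NSF; E -> c | dF; F -> c | dSS; N -> F | EF | cd

Nullable set: {E, N}.
S -> NSF: N nullable, giving NSF | SF.
Drop E -> ε.
Drop N -> ε.
N -> EF: E nullable, giving EF | F.
Unchanged (no nullable symbols): S -> dd; E -> c; E -> dF; F -> c; F -> dSS; N -> cd.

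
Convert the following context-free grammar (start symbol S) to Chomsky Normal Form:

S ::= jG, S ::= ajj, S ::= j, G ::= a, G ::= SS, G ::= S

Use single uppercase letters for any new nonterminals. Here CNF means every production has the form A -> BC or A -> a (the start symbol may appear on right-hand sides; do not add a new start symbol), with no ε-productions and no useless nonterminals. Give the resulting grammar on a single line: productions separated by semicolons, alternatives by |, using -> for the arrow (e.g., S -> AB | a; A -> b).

No ε-productions.
After unit-elimination: S -> j | jG | ajj; G -> a | j | SS | jG | ajj.
TERM: introduce A -> a, B -> j and substitute in every rule of length ≥2.
BIN: G -> ABB becomes G -> AC, C -> BB; S -> ABB becomes S -> AD, D -> BB.

S -> j | AD | BG; A -> a; B -> j; C -> BB; D -> BB; G -> a | j | AC | BG | SS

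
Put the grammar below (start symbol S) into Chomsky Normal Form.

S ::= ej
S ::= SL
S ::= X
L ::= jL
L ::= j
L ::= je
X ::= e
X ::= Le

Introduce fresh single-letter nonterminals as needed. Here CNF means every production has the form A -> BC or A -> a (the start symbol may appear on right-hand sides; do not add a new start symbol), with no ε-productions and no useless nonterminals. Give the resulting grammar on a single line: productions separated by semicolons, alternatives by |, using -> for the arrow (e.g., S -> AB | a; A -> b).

S -> e | BA | LB | SL; A -> j; B -> e; L -> j | AB | AL

No ε-productions.
After unit-elimination: S -> e | Le | SL | ej; L -> j | jL | je; X -> e | Le.
TERM: introduce B -> e, A -> j and substitute in every rule of length ≥2.
Drop unreachable/unproductive: X.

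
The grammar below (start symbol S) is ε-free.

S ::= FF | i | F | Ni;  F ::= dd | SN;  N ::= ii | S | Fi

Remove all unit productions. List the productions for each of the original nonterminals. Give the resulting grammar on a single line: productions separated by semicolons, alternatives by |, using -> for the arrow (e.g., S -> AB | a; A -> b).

S -> i | FF | Ni | SN | dd; F -> SN | dd; N -> i | FF | Fi | Ni | SN | dd | ii

Unit productions: N->S, S->F.
Unit pairs (A ⇒* B via units): (N,F), (N,S), (S,F).
S: inherits non-unit rules of {F, S} → FF | Ni | SN | dd | i.
F: inherits non-unit rules of {F} → SN | dd.
N: inherits non-unit rules of {F, N, S} → FF | Fi | Ni | SN | dd | i | ii.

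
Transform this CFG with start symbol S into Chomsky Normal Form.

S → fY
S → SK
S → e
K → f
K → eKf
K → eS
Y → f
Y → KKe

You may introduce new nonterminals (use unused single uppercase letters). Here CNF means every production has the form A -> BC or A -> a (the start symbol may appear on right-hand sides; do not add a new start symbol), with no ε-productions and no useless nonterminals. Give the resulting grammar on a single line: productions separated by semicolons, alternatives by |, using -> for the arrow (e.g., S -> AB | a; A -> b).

No ε-productions.
No unit productions to eliminate.
TERM: introduce A -> e, B -> f and substitute in every rule of length ≥2.
BIN: K -> AKB becomes K -> AC, C -> KB; Y -> KKA becomes Y -> KD, D -> KA.

S -> e | BY | SK; A -> e; B -> f; C -> KB; D -> KA; K -> f | AC | AS; Y -> f | KD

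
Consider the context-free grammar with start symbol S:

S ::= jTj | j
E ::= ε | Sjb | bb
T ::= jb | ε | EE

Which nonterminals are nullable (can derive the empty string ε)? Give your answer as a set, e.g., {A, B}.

Directly nullable (have an ε-rule): {E, T}.
Not nullable: S — each has a terminal in every rule's right-hand side or depends on a non-nullable symbol.

{E, T}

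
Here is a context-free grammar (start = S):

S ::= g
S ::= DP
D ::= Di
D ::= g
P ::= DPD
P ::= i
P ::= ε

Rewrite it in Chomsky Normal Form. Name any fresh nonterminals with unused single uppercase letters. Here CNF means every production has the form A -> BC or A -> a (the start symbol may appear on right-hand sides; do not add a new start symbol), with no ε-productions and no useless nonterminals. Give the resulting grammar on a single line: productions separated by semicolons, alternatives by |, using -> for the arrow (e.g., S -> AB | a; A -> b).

Nullable: {P}; after ε-elimination: S -> D | g | DP; D -> g | Di; P -> i | DD | DPD.
After unit-elimination: S -> g | DP | Di; D -> g | Di; P -> i | DD | DPD.
TERM: introduce A -> i and substitute in every rule of length ≥2.
BIN: P -> DPD becomes P -> DB, B -> PD.

S -> g | DA | DP; A -> i; B -> PD; D -> g | DA; P -> i | DB | DD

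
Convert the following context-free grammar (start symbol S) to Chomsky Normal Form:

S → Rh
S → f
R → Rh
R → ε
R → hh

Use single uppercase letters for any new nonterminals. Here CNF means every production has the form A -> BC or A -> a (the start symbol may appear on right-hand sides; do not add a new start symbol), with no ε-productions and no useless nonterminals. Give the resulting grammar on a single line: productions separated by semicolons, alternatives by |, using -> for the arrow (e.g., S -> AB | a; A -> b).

Nullable: {R}; after ε-elimination: S -> f | h | Rh; R -> h | Rh | hh.
No unit productions to eliminate.
TERM: introduce A -> h and substitute in every rule of length ≥2.

S -> f | h | RA; A -> h; R -> h | AA | RA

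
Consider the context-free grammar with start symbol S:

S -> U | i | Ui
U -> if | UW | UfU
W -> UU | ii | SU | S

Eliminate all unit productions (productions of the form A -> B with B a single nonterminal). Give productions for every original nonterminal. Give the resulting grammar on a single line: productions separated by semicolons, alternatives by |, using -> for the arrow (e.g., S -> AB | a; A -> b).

S -> i | UW | Ui | if | UfU; U -> UW | if | UfU; W -> i | SU | UU | UW | Ui | if | ii | UfU

Unit productions: S->U, W->S.
Unit pairs (A ⇒* B via units): (S,U), (W,S), (W,U).
S: inherits non-unit rules of {S, U} → UW | UfU | Ui | i | if.
U: inherits non-unit rules of {U} → UW | UfU | if.
W: inherits non-unit rules of {S, U, W} → SU | UU | UW | UfU | Ui | i | if | ii.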